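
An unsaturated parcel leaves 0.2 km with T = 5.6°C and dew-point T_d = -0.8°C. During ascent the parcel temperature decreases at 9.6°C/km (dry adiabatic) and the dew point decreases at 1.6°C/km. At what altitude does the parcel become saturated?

T and T_d converge at 9.6 − 1.6 = 8°C per km
Height above start = (5.6 − (-0.8)) / 8 = 0.8 km
LCL altitude = 200 m + 800 m = 1000 m

1 km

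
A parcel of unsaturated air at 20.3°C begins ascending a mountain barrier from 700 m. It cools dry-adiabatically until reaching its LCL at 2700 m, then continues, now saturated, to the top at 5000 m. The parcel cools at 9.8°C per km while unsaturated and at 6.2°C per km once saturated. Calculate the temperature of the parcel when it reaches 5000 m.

700–2700 m, dry: Δz = 2 km ⇒ ΔT = -19.6°C; T = 0.7°C
2700–5000 m, saturated: Δz = 2.3 km ⇒ ΔT = -14.26°C; T = -13.56°C

-13.56°C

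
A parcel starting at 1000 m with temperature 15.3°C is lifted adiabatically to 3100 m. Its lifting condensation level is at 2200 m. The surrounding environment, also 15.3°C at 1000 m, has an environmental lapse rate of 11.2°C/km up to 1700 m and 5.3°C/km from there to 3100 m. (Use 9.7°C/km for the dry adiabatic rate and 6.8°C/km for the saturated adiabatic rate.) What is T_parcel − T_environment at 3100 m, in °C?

Parcel:
  From 1000 m to 2200 m (dry): cools by 9.7 × 1.2 = 11.64°C, giving 3.66°C.
  From 2200 m to 3100 m (saturated): cools by 6.8 × 0.9 = 6.12°C, giving -2.46°C.
Environment:
  From 1000 m to 1700 m (environment, lower layer): cools by 11.2 × 0.7 = 7.84°C, giving 7.46°C.
  From 1700 m to 3100 m (environment, upper layer): cools by 5.3 × 1.4 = 7.42°C, giving 0.04°C.
T_parcel − T_env = -2.46 − 0.04 = -2.5°C

-2.5°C (parcel cooler than environment)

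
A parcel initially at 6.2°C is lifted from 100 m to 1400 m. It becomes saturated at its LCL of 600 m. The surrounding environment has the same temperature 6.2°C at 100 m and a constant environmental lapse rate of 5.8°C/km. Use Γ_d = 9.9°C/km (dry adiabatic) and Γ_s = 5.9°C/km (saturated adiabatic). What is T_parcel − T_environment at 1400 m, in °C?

Parcel:
  Dry to 600 m: -9.9 × 0.5 km = -4.95°C, so T = 1.25°C.
  Saturated to 1400 m: -5.9 × 0.8 km = -4.72°C, so T = -3.47°C.
Environment:
  Environment to 1400 m: -5.8 × 1.3 km = -7.54°C, so T = -1.34°C.
T_parcel − T_env = -3.47 − (-1.34) = -2.13°C

-2.13°C (parcel cooler than environment)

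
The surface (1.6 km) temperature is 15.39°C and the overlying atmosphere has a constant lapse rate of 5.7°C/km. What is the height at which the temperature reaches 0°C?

4.3 km

Height above start = (15.39 − 0) / 5.7 = 2.7 km
Altitude = 1600 m + 2700 m = 4300 m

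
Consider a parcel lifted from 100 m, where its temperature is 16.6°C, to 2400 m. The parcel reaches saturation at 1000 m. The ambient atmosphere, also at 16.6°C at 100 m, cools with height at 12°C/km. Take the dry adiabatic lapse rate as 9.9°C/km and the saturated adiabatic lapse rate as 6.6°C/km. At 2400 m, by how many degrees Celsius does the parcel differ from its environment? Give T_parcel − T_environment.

Parcel:
  100 → 1000 m (dry, 9.9°C/km): ΔT = -9.9 × 0.9 = -8.91°C → T = 7.69°C
  1000 → 2400 m (saturated, 6.6°C/km): ΔT = -6.6 × 1.4 = -9.24°C → T = -1.55°C
Environment:
  100 → 2400 m (environment, 12°C/km): ΔT = -12 × 2.3 = -27.6°C → T = -11°C
T_parcel − T_env = -1.55 − (-11) = +9.45°C

+9.45°C (parcel warmer than environment)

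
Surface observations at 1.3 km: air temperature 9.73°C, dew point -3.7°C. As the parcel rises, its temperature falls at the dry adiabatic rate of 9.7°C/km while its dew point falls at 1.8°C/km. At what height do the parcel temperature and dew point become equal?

T and T_d converge at 9.7 − 1.8 = 7.9°C per km
Height above start = (9.73 − (-3.7)) / 7.9 = 1.7 km
LCL altitude = 1300 m + 1700 m = 3000 m

3 km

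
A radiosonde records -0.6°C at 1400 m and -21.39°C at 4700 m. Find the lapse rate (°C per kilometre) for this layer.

Γ = −ΔT/Δz = (-0.6 − (-21.39)) / (4700 − 1400) m
  = 20.79°C / 3.3 km = 6.3°C/km

6.3°C/km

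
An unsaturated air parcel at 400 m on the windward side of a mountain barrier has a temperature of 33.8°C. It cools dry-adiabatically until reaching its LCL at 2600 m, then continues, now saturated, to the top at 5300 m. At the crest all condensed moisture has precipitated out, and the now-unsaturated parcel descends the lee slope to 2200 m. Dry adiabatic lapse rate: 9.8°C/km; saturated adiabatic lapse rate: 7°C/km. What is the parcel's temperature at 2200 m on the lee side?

400 → 2600 m (dry, 9.8°C/km): ΔT = -9.8 × 2.2 = -21.56°C → T = 12.24°C
2600 → 5300 m (saturated, 7°C/km): ΔT = -7 × 2.7 = -18.9°C → T = -6.66°C
5300 → 2200 m (dry descent, 9.8°C/km): ΔT = +9.8 × 3.1 = +30.38°C → T = 23.72°C

23.72°C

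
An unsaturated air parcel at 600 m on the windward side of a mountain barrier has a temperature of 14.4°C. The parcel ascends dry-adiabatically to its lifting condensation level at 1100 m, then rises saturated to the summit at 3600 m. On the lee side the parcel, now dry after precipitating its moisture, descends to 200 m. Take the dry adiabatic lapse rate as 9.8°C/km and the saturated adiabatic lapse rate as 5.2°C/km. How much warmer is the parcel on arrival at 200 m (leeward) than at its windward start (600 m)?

600 → 1100 m (dry, 9.8°C/km): ΔT = -9.8 × 0.5 = -4.9°C → T = 9.5°C
1100 → 3600 m (saturated, 5.2°C/km): ΔT = -5.2 × 2.5 = -13°C → T = -3.5°C
3600 → 200 m (dry descent, 9.8°C/km): ΔT = +9.8 × 3.4 = +33.32°C → T = 29.82°C
Net change vs windward start: 29.82 − 14.4 = +15.42°C

+15.42°C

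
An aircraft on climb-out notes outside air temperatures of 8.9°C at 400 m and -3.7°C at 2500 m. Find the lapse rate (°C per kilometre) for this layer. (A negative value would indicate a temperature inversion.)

6°C/km

Γ = −ΔT/Δz = (8.9 − (-3.7)) / (2500 − 400) m
  = 12.6°C / 2.1 km = 6°C/km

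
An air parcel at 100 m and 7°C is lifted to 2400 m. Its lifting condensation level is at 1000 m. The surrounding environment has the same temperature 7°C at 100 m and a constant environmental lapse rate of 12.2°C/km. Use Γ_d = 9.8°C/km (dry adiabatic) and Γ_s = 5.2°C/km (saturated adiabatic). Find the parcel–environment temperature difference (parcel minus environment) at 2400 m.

Parcel:
  100 → 1000 m (dry, 9.8°C/km): ΔT = -9.8 × 0.9 = -8.82°C → T = -1.82°C
  1000 → 2400 m (saturated, 5.2°C/km): ΔT = -5.2 × 1.4 = -7.28°C → T = -9.1°C
Environment:
  100 → 2400 m (environment, 12.2°C/km): ΔT = -12.2 × 2.3 = -28.06°C → T = -21.06°C
T_parcel − T_env = -9.1 − (-21.06) = +11.96°C

+11.96°C (parcel warmer than environment)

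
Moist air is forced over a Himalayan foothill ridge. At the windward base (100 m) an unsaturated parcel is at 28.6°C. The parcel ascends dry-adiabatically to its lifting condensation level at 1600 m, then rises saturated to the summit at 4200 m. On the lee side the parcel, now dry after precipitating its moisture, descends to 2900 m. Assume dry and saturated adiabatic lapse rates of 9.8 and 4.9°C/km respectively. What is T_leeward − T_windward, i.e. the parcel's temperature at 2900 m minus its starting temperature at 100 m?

-14.7°C

100 → 1600 m (dry, 9.8°C/km): ΔT = -9.8 × 1.5 = -14.7°C → T = 13.9°C
1600 → 4200 m (saturated, 4.9°C/km): ΔT = -4.9 × 2.6 = -12.74°C → T = 1.16°C
4200 → 2900 m (dry descent, 9.8°C/km): ΔT = +9.8 × 1.3 = +12.74°C → T = 13.9°C
Net change vs windward start: 13.9 − 28.6 = -14.7°C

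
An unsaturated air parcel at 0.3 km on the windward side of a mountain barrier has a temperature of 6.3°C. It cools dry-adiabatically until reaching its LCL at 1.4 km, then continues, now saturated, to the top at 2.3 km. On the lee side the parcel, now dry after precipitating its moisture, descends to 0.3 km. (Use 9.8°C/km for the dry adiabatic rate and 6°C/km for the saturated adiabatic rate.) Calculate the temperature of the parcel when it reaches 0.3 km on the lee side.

9.72°C

300–1400 m, dry: Δz = 1.1 km ⇒ ΔT = -10.78°C; T = -4.48°C
1400–2300 m, saturated: Δz = 0.9 km ⇒ ΔT = -5.4°C; T = -9.88°C
2300–300 m, dry descent: Δz = 2 km ⇒ ΔT = +19.6°C; T = 9.72°C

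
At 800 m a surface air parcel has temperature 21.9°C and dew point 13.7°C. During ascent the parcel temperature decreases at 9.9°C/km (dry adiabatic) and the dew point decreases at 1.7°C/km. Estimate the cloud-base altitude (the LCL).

1800 m

T and T_d converge at 9.9 − 1.7 = 8.2°C per km
Height above start = (21.9 − 13.7) / 8.2 = 1 km
LCL altitude = 800 m + 1000 m = 1800 m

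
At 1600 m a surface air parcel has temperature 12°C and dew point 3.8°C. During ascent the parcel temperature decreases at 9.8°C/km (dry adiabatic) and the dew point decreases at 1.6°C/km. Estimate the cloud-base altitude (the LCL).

T and T_d converge at 9.8 − 1.6 = 8.2°C per km
Height above start = (12 − 3.8) / 8.2 = 1 km
LCL altitude = 1600 m + 1000 m = 2600 m

2600 m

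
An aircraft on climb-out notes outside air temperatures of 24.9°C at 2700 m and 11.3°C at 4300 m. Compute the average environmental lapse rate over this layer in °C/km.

Γ = −ΔT/Δz = (24.9 − 11.3) / (4300 − 2700) m
  = 13.6°C / 1.6 km = 8.5°C/km

8.5°C/km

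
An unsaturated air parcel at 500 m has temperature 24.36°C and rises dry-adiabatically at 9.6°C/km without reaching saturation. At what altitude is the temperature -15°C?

4600 m

Height above start = (24.36 − (-15)) / 9.6 = 4.1 km
Altitude = 500 m + 4100 m = 4600 m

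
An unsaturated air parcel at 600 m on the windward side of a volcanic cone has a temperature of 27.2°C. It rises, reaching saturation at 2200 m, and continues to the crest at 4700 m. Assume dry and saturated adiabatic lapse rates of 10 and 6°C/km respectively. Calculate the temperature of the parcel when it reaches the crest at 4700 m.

-3.8°C

Dry to 2200 m: -10 × 1.6 km = -16°C, so T = 11.2°C.
Saturated to 4700 m: -6 × 2.5 km = -15°C, so T = -3.8°C.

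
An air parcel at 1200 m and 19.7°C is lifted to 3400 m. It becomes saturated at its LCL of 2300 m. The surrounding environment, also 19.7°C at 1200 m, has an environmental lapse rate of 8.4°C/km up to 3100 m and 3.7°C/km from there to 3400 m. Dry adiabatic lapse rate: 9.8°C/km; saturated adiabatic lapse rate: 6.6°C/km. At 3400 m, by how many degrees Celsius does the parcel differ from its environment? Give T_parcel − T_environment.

Parcel:
  1200–2300 m, dry: Δz = 1.1 km ⇒ ΔT = -10.78°C; T = 8.92°C
  2300–3400 m, saturated: Δz = 1.1 km ⇒ ΔT = -7.26°C; T = 1.66°C
Environment:
  1200–3100 m, environment, lower layer: Δz = 1.9 km ⇒ ΔT = -15.96°C; T = 3.74°C
  3100–3400 m, environment, upper layer: Δz = 0.3 km ⇒ ΔT = -1.11°C; T = 2.63°C
T_parcel − T_env = 1.66 − 2.63 = -0.97°C

-0.97°C (parcel cooler than environment)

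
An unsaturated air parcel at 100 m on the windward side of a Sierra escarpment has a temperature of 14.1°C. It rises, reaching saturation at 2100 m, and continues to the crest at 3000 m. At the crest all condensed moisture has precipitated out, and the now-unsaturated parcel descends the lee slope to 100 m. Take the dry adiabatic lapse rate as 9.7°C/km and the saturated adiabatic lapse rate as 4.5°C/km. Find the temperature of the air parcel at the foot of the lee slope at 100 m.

18.78°C

Dry to 2100 m: -9.7 × 2 km = -19.4°C, so T = -5.3°C.
Saturated to 3000 m: -4.5 × 0.9 km = -4.05°C, so T = -9.35°C.
Dry descent to 100 m: +9.7 × 2.9 km = +28.13°C, so T = 18.78°C.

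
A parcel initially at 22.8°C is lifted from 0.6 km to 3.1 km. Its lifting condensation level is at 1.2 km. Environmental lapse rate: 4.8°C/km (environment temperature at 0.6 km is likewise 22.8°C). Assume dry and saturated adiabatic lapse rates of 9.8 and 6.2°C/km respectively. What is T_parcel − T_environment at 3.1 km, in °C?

-5.66°C (parcel cooler than environment)

Parcel:
  Dry to 1200 m: -9.8 × 0.6 km = -5.88°C, so T = 16.92°C.
  Saturated to 3100 m: -6.2 × 1.9 km = -11.78°C, so T = 5.14°C.
Environment:
  Environment to 3100 m: -4.8 × 2.5 km = -12°C, so T = 10.8°C.
T_parcel − T_env = 5.14 − 10.8 = -5.66°C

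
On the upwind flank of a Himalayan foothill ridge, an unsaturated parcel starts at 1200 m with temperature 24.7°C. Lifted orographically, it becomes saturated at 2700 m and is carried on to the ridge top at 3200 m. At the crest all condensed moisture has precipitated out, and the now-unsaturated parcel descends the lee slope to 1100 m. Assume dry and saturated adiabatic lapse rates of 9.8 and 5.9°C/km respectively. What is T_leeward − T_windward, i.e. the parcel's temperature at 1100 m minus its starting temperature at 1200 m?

Dry to 2700 m: -9.8 × 1.5 km = -14.7°C, so T = 10°C.
Saturated to 3200 m: -5.9 × 0.5 km = -2.95°C, so T = 7.05°C.
Dry descent to 1100 m: +9.8 × 2.1 km = +20.58°C, so T = 27.63°C.
Net change vs windward start: 27.63 − 24.7 = +2.93°C

+2.93°C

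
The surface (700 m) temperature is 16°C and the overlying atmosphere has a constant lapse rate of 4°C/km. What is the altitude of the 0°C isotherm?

Height above start = (16 − 0) / 4 = 4 km
Altitude = 700 m + 4000 m = 4700 m

4700 m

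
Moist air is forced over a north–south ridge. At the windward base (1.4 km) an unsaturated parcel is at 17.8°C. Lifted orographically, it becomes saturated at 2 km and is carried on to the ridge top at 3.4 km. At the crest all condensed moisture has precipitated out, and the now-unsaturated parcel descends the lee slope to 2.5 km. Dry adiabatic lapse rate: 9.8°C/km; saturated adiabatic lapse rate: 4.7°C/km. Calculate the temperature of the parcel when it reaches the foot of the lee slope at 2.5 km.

Dry to 2000 m: -9.8 × 0.6 km = -5.88°C, so T = 11.92°C.
Saturated to 3400 m: -4.7 × 1.4 km = -6.58°C, so T = 5.34°C.
Dry descent to 2500 m: +9.8 × 0.9 km = +8.82°C, so T = 14.16°C.

14.16°C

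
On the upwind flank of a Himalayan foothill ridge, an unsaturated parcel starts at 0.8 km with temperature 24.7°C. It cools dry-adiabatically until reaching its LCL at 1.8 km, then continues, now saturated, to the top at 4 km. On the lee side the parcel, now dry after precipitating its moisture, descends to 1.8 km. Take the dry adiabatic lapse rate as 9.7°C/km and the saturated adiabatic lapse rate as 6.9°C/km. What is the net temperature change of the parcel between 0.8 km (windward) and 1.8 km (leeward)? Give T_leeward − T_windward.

From 800 m to 1800 m (dry): cools by 9.7 × 1 = 9.7°C, giving 15°C.
From 1800 m to 4000 m (saturated): cools by 6.9 × 2.2 = 15.18°C, giving -0.18°C.
From 4000 m to 1800 m (dry descent): warms by 9.7 × 2.2 = 21.34°C, giving 21.16°C.
Net change vs windward start: 21.16 − 24.7 = -3.54°C

-3.54°C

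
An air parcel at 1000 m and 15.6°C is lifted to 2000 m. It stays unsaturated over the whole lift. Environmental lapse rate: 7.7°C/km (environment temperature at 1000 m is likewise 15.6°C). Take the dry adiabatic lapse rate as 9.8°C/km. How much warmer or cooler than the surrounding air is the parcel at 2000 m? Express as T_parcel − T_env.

Parcel:
  Dry to 2000 m: -9.8 × 1 km = -9.8°C, so T = 5.8°C.
Environment:
  Environment to 2000 m: -7.7 × 1 km = -7.7°C, so T = 7.9°C.
T_parcel − T_env = 5.8 − 7.9 = -2.1°C

-2.1°C (parcel cooler than environment)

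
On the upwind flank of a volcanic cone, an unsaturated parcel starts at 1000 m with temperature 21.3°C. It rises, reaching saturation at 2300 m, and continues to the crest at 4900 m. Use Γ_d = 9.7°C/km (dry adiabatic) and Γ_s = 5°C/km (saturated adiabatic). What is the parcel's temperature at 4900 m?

-4.31°C

1000 → 2300 m (dry, 9.7°C/km): ΔT = -9.7 × 1.3 = -12.61°C → T = 8.69°C
2300 → 4900 m (saturated, 5°C/km): ΔT = -5 × 2.6 = -13°C → T = -4.31°C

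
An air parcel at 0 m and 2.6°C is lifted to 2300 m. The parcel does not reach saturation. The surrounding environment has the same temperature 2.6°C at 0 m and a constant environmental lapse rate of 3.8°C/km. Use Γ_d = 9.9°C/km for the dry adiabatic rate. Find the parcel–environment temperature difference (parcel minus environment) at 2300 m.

-14.03°C (parcel cooler than environment)

Parcel:
  0–2300 m, dry: Δz = 2.3 km ⇒ ΔT = -22.77°C; T = -20.17°C
Environment:
  0–2300 m, environment: Δz = 2.3 km ⇒ ΔT = -8.74°C; T = -6.14°C
T_parcel − T_env = -20.17 − (-6.14) = -14.03°C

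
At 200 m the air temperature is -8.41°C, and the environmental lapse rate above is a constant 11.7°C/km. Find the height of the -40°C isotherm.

2900 m

Height above start = (-8.41 − (-40)) / 11.7 = 2.7 km
Altitude = 200 m + 2700 m = 2900 m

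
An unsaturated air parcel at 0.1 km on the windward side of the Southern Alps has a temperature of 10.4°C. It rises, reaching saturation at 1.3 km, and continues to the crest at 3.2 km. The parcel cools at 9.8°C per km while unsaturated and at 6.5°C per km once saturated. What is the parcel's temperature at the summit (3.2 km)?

-13.71°C

From 100 m to 1300 m (dry): cools by 9.8 × 1.2 = 11.76°C, giving -1.36°C.
From 1300 m to 3200 m (saturated): cools by 6.5 × 1.9 = 12.35°C, giving -13.71°C.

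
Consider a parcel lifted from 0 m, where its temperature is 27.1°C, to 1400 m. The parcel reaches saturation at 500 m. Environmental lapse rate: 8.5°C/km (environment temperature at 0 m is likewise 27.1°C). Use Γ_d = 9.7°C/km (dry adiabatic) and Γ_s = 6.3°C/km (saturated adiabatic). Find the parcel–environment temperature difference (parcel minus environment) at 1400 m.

+1.38°C (parcel warmer than environment)

Parcel:
  0 → 500 m (dry, 9.7°C/km): ΔT = -9.7 × 0.5 = -4.85°C → T = 22.25°C
  500 → 1400 m (saturated, 6.3°C/km): ΔT = -6.3 × 0.9 = -5.67°C → T = 16.58°C
Environment:
  0 → 1400 m (environment, 8.5°C/km): ΔT = -8.5 × 1.4 = -11.9°C → T = 15.2°C
T_parcel − T_env = 16.58 − 15.2 = +1.38°C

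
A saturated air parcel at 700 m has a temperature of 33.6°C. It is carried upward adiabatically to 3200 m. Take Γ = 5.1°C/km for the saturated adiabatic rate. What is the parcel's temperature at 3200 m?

20.85°C

From 700 m to 3200 m (saturated adiabatic): cools by 5.1 × 2.5 = 12.75°C, giving 20.85°C.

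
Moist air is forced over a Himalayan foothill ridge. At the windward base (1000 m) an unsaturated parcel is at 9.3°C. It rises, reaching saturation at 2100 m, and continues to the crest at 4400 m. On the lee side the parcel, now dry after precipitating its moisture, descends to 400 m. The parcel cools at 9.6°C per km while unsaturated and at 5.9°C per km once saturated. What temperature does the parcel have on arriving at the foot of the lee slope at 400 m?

From 1000 m to 2100 m (dry): cools by 9.6 × 1.1 = 10.56°C, giving -1.26°C.
From 2100 m to 4400 m (saturated): cools by 5.9 × 2.3 = 13.57°C, giving -14.83°C.
From 4400 m to 400 m (dry descent): warms by 9.6 × 4 = 38.4°C, giving 23.57°C.

23.57°C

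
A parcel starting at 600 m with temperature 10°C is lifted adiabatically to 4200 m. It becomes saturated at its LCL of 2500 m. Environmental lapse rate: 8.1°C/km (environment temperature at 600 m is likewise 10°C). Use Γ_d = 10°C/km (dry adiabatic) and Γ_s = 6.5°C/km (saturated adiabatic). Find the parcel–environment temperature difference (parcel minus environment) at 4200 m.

-0.89°C (parcel cooler than environment)

Parcel:
  From 600 m to 2500 m (dry): cools by 10 × 1.9 = 19°C, giving -9°C.
  From 2500 m to 4200 m (saturated): cools by 6.5 × 1.7 = 11.05°C, giving -20.05°C.
Environment:
  From 600 m to 4200 m (environment): cools by 8.1 × 3.6 = 29.16°C, giving -19.16°C.
T_parcel − T_env = -20.05 − (-19.16) = -0.89°C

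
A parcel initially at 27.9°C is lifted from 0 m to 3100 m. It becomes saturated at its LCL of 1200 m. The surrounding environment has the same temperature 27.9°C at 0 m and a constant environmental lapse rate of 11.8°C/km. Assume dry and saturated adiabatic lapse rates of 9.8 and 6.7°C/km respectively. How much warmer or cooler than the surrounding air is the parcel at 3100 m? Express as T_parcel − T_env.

+12.09°C (parcel warmer than environment)

Parcel:
  Dry to 1200 m: -9.8 × 1.2 km = -11.76°C, so T = 16.14°C.
  Saturated to 3100 m: -6.7 × 1.9 km = -12.73°C, so T = 3.41°C.
Environment:
  Environment to 3100 m: -11.8 × 3.1 km = -36.58°C, so T = -8.68°C.
T_parcel − T_env = 3.41 − (-8.68) = +12.09°C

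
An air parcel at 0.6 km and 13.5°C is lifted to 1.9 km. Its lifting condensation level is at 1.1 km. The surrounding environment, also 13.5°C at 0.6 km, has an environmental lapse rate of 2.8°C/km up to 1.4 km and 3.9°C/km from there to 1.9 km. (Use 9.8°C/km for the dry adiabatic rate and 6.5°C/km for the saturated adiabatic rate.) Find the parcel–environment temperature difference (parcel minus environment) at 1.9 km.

-5.91°C (parcel cooler than environment)

Parcel:
  From 600 m to 1100 m (dry): cools by 9.8 × 0.5 = 4.9°C, giving 8.6°C.
  From 1100 m to 1900 m (saturated): cools by 6.5 × 0.8 = 5.2°C, giving 3.4°C.
Environment:
  From 600 m to 1400 m (environment, lower layer): cools by 2.8 × 0.8 = 2.24°C, giving 11.26°C.
  From 1400 m to 1900 m (environment, upper layer): cools by 3.9 × 0.5 = 1.95°C, giving 9.31°C.
T_parcel − T_env = 3.4 − 9.31 = -5.91°C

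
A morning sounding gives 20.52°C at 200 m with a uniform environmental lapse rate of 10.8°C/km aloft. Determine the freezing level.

Height above start = (20.52 − 0) / 10.8 = 1.9 km
Altitude = 200 m + 1900 m = 2100 m

2100 m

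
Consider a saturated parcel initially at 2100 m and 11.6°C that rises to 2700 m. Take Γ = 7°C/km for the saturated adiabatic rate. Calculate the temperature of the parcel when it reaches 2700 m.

2100–2700 m, saturated adiabatic: Δz = 0.6 km ⇒ ΔT = -4.2°C; T = 7.4°C

7.4°C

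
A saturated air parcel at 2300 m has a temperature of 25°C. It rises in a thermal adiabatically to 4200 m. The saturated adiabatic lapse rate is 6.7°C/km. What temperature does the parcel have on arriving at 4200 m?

12.27°C

From 2300 m to 4200 m (saturated adiabatic): cools by 6.7 × 1.9 = 12.73°C, giving 12.27°C.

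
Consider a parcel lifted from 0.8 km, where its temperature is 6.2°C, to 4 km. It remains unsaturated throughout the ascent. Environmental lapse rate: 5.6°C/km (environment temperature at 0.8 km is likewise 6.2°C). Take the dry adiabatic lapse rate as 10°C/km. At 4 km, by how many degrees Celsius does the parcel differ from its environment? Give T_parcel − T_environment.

-14.08°C (parcel cooler than environment)

Parcel:
  800–4000 m, dry: Δz = 3.2 km ⇒ ΔT = -32°C; T = -25.8°C
Environment:
  800–4000 m, environment: Δz = 3.2 km ⇒ ΔT = -17.92°C; T = -11.72°C
T_parcel − T_env = -25.8 − (-11.72) = -14.08°C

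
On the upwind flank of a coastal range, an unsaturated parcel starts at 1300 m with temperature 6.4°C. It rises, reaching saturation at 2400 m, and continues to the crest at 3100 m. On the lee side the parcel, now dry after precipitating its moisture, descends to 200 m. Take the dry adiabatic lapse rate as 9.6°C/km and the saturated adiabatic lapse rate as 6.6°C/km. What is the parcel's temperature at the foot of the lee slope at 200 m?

From 1300 m to 2400 m (dry): cools by 9.6 × 1.1 = 10.56°C, giving -4.16°C.
From 2400 m to 3100 m (saturated): cools by 6.6 × 0.7 = 4.62°C, giving -8.78°C.
From 3100 m to 200 m (dry descent): warms by 9.6 × 2.9 = 27.84°C, giving 19.06°C.

19.06°C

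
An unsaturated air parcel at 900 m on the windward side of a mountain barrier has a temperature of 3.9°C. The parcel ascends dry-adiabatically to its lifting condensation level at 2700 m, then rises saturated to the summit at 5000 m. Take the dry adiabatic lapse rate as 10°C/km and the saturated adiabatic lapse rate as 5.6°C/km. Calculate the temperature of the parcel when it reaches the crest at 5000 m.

From 900 m to 2700 m (dry): cools by 10 × 1.8 = 18°C, giving -14.1°C.
From 2700 m to 5000 m (saturated): cools by 5.6 × 2.3 = 12.88°C, giving -26.98°C.

-26.98°C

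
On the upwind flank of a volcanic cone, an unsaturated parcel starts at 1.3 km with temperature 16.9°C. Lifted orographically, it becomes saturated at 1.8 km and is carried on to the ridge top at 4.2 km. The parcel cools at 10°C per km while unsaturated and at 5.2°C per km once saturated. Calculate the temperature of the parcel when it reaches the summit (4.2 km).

1300–1800 m, dry: Δz = 0.5 km ⇒ ΔT = -5°C; T = 11.9°C
1800–4200 m, saturated: Δz = 2.4 km ⇒ ΔT = -12.48°C; T = -0.58°C

-0.58°C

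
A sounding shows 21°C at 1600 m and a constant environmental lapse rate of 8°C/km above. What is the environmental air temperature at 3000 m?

1600–3000 m, environmental: Δz = 1.4 km ⇒ ΔT = -11.2°C; T = 9.8°C

9.8°C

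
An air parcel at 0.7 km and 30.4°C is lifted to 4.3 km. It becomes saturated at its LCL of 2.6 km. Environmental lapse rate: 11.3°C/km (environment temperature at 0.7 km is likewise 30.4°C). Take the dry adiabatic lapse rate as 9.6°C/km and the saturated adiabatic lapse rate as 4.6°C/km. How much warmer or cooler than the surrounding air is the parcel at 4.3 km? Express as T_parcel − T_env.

+14.62°C (parcel warmer than environment)

Parcel:
  700–2600 m, dry: Δz = 1.9 km ⇒ ΔT = -18.24°C; T = 12.16°C
  2600–4300 m, saturated: Δz = 1.7 km ⇒ ΔT = -7.82°C; T = 4.34°C
Environment:
  700–4300 m, environment: Δz = 3.6 km ⇒ ΔT = -40.68°C; T = -10.28°C
T_parcel − T_env = 4.34 − (-10.28) = +14.62°C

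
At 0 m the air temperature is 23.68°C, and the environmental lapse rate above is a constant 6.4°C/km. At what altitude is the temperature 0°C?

Height above start = (23.68 − 0) / 6.4 = 3.7 km
Altitude = 0 m + 3700 m = 3700 m

3700 m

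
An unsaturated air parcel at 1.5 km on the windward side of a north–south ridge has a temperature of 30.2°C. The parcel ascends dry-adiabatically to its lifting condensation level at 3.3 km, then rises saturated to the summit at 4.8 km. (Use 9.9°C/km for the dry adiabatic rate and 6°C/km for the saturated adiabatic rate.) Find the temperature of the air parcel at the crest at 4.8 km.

3.38°C

1500 → 3300 m (dry, 9.9°C/km): ΔT = -9.9 × 1.8 = -17.82°C → T = 12.38°C
3300 → 4800 m (saturated, 6°C/km): ΔT = -6 × 1.5 = -9°C → T = 3.38°C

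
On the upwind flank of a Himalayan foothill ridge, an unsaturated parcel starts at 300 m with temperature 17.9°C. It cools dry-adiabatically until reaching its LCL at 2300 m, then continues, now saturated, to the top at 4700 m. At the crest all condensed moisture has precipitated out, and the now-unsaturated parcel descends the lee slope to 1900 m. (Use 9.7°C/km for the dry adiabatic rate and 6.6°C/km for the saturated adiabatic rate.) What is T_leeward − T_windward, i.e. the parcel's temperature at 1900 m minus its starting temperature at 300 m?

-8.08°C

300–2300 m, dry: Δz = 2 km ⇒ ΔT = -19.4°C; T = -1.5°C
2300–4700 m, saturated: Δz = 2.4 km ⇒ ΔT = -15.84°C; T = -17.34°C
4700–1900 m, dry descent: Δz = 2.8 km ⇒ ΔT = +27.16°C; T = 9.82°C
Net change vs windward start: 9.82 − 17.9 = -8.08°C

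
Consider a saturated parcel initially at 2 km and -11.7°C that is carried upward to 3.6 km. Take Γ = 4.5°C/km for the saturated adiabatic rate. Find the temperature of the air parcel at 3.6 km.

From 2000 m to 3600 m (saturated adiabatic): cools by 4.5 × 1.6 = 7.2°C, giving -18.9°C.

-18.9°C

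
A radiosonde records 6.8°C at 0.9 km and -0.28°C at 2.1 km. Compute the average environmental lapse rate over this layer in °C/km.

5.9°C/km

Γ = −ΔT/Δz = (6.8 − (-0.28)) / (2100 − 900) m
  = 7.08°C / 1.2 km = 5.9°C/km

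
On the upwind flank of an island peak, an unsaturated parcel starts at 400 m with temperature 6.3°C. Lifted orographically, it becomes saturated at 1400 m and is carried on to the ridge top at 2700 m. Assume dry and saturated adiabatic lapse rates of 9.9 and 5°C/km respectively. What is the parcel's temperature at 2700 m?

From 400 m to 1400 m (dry): cools by 9.9 × 1 = 9.9°C, giving -3.6°C.
From 1400 m to 2700 m (saturated): cools by 5 × 1.3 = 6.5°C, giving -10.1°C.

-10.1°C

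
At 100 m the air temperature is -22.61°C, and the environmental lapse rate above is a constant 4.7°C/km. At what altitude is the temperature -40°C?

Height above start = (-22.61 − (-40)) / 4.7 = 3.7 km
Altitude = 100 m + 3700 m = 3800 m

3800 m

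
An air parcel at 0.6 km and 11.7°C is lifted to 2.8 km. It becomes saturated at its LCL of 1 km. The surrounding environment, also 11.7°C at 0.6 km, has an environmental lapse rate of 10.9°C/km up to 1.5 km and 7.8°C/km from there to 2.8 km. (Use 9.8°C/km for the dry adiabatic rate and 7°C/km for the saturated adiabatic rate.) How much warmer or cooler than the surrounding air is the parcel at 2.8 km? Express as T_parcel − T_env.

Parcel:
  From 600 m to 1000 m (dry): cools by 9.8 × 0.4 = 3.92°C, giving 7.78°C.
  From 1000 m to 2800 m (saturated): cools by 7 × 1.8 = 12.6°C, giving -4.82°C.
Environment:
  From 600 m to 1500 m (environment, lower layer): cools by 10.9 × 0.9 = 9.81°C, giving 1.89°C.
  From 1500 m to 2800 m (environment, upper layer): cools by 7.8 × 1.3 = 10.14°C, giving -8.25°C.
T_parcel − T_env = -4.82 − (-8.25) = +3.43°C

+3.43°C (parcel warmer than environment)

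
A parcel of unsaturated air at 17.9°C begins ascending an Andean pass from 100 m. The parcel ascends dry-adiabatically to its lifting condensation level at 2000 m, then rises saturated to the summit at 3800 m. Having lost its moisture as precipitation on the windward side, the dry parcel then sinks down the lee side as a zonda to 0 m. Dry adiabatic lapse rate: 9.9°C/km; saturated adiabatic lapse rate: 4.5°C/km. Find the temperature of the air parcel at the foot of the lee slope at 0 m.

28.61°C

From 100 m to 2000 m (dry): cools by 9.9 × 1.9 = 18.81°C, giving -0.91°C.
From 2000 m to 3800 m (saturated): cools by 4.5 × 1.8 = 8.1°C, giving -9.01°C.
From 3800 m to 0 m (dry descent): warms by 9.9 × 3.8 = 37.62°C, giving 28.61°C.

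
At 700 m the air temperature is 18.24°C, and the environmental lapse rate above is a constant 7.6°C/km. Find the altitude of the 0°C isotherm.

Height above start = (18.24 − 0) / 7.6 = 2.4 km
Altitude = 700 m + 2400 m = 3100 m

3100 m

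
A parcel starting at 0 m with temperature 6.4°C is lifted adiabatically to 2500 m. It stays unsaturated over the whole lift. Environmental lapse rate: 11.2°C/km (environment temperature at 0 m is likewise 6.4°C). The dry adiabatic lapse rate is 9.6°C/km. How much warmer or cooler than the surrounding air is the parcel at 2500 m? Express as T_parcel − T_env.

Parcel:
  0 → 2500 m (dry, 9.6°C/km): ΔT = -9.6 × 2.5 = -24°C → T = -17.6°C
Environment:
  0 → 2500 m (environment, 11.2°C/km): ΔT = -11.2 × 2.5 = -28°C → T = -21.6°C
T_parcel − T_env = -17.6 − (-21.6) = +4°C

+4°C (parcel warmer than environment)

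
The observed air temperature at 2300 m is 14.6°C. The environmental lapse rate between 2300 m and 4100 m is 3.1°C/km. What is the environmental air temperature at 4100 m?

9.02°C

From 2300 m to 4100 m (environmental): cools by 3.1 × 1.8 = 5.58°C, giving 9.02°C.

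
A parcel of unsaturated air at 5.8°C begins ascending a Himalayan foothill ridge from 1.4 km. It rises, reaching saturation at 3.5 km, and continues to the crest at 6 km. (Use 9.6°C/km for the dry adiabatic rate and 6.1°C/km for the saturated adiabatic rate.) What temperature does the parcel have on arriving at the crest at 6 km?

-29.61°C

Dry to 3500 m: -9.6 × 2.1 km = -20.16°C, so T = -14.36°C.
Saturated to 6000 m: -6.1 × 2.5 km = -15.25°C, so T = -29.61°C.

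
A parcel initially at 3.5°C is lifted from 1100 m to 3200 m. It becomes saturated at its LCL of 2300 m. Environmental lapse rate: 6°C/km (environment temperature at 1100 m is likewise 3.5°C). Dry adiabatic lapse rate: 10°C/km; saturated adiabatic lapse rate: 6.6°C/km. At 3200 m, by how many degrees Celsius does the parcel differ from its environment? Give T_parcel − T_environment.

-5.34°C (parcel cooler than environment)

Parcel:
  1100 → 2300 m (dry, 10°C/km): ΔT = -10 × 1.2 = -12°C → T = -8.5°C
  2300 → 3200 m (saturated, 6.6°C/km): ΔT = -6.6 × 0.9 = -5.94°C → T = -14.44°C
Environment:
  1100 → 3200 m (environment, 6°C/km): ΔT = -6 × 2.1 = -12.6°C → T = -9.1°C
T_parcel − T_env = -14.44 − (-9.1) = -5.34°C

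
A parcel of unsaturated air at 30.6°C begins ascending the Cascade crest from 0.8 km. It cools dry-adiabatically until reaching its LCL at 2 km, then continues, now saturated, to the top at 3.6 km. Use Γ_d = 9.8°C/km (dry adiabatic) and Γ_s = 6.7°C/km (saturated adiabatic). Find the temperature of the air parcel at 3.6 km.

8.12°C

800 → 2000 m (dry, 9.8°C/km): ΔT = -9.8 × 1.2 = -11.76°C → T = 18.84°C
2000 → 3600 m (saturated, 6.7°C/km): ΔT = -6.7 × 1.6 = -10.72°C → T = 8.12°C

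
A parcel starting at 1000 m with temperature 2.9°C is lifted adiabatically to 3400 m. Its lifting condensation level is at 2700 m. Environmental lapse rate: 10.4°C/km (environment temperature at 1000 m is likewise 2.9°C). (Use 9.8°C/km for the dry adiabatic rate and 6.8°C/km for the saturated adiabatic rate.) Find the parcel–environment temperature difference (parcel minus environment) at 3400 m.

+3.54°C (parcel warmer than environment)

Parcel:
  From 1000 m to 2700 m (dry): cools by 9.8 × 1.7 = 16.66°C, giving -13.76°C.
  From 2700 m to 3400 m (saturated): cools by 6.8 × 0.7 = 4.76°C, giving -18.52°C.
Environment:
  From 1000 m to 3400 m (environment): cools by 10.4 × 2.4 = 24.96°C, giving -22.06°C.
T_parcel − T_env = -18.52 − (-22.06) = +3.54°C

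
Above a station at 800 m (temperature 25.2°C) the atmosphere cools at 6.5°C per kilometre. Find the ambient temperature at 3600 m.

800 → 3600 m (environmental, 6.5°C/km): ΔT = -6.5 × 2.8 = -18.2°C → T = 7°C

7°C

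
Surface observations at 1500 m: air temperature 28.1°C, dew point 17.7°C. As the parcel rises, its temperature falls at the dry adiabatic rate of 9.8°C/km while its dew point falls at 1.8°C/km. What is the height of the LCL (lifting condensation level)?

2800 m

T and T_d converge at 9.8 − 1.8 = 8°C per km
Height above start = (28.1 − 17.7) / 8 = 1.3 km
LCL altitude = 1500 m + 1300 m = 2800 m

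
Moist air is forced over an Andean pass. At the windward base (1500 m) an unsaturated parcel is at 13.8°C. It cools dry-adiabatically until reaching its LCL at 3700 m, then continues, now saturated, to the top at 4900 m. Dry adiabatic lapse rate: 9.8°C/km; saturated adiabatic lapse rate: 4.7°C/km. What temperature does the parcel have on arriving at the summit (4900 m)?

1500–3700 m, dry: Δz = 2.2 km ⇒ ΔT = -21.56°C; T = -7.76°C
3700–4900 m, saturated: Δz = 1.2 km ⇒ ΔT = -5.64°C; T = -13.4°C

-13.4°C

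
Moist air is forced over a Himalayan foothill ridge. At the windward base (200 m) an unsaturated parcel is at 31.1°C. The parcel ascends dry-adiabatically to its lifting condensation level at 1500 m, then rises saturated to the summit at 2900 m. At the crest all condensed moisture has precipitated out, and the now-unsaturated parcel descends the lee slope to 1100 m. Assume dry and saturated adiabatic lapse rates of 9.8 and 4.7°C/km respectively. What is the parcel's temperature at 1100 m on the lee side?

200 → 1500 m (dry, 9.8°C/km): ΔT = -9.8 × 1.3 = -12.74°C → T = 18.36°C
1500 → 2900 m (saturated, 4.7°C/km): ΔT = -4.7 × 1.4 = -6.58°C → T = 11.78°C
2900 → 1100 m (dry descent, 9.8°C/km): ΔT = +9.8 × 1.8 = +17.64°C → T = 29.42°C

29.42°C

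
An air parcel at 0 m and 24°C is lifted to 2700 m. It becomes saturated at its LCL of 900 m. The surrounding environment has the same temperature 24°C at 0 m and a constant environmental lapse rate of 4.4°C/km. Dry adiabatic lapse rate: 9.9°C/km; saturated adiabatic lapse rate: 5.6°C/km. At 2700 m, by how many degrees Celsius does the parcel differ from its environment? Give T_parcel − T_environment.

Parcel:
  From 0 m to 900 m (dry): cools by 9.9 × 0.9 = 8.91°C, giving 15.09°C.
  From 900 m to 2700 m (saturated): cools by 5.6 × 1.8 = 10.08°C, giving 5.01°C.
Environment:
  From 0 m to 2700 m (environment): cools by 4.4 × 2.7 = 11.88°C, giving 12.12°C.
T_parcel − T_env = 5.01 − 12.12 = -7.11°C

-7.11°C (parcel cooler than environment)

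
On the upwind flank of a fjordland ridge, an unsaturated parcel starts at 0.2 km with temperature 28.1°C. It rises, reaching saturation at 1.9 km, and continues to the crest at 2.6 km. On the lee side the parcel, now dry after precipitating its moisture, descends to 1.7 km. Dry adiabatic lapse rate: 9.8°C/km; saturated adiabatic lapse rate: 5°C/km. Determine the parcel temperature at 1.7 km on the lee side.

200 → 1900 m (dry, 9.8°C/km): ΔT = -9.8 × 1.7 = -16.66°C → T = 11.44°C
1900 → 2600 m (saturated, 5°C/km): ΔT = -5 × 0.7 = -3.5°C → T = 7.94°C
2600 → 1700 m (dry descent, 9.8°C/km): ΔT = +9.8 × 0.9 = +8.82°C → T = 16.76°C

16.76°C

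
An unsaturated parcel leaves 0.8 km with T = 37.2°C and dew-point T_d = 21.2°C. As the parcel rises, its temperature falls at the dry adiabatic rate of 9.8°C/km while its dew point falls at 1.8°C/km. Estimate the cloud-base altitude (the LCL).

2.8 km

T and T_d converge at 9.8 − 1.8 = 8°C per km
Height above start = (37.2 − 21.2) / 8 = 2 km
LCL altitude = 800 m + 2000 m = 2800 m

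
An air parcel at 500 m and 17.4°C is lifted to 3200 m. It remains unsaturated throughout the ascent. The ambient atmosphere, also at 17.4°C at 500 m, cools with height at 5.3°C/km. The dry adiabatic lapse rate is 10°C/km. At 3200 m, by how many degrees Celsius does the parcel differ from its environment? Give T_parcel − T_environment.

-12.69°C (parcel cooler than environment)

Parcel:
  500 → 3200 m (dry, 10°C/km): ΔT = -10 × 2.7 = -27°C → T = -9.6°C
Environment:
  500 → 3200 m (environment, 5.3°C/km): ΔT = -5.3 × 2.7 = -14.31°C → T = 3.09°C
T_parcel − T_env = -9.6 − 3.09 = -12.69°C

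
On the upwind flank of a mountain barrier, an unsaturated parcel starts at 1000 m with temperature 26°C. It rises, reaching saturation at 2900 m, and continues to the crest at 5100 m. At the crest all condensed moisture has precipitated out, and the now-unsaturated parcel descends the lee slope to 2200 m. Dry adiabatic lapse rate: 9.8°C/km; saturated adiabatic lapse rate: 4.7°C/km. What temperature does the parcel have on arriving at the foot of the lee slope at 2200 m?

1000 → 2900 m (dry, 9.8°C/km): ΔT = -9.8 × 1.9 = -18.62°C → T = 7.38°C
2900 → 5100 m (saturated, 4.7°C/km): ΔT = -4.7 × 2.2 = -10.34°C → T = -2.96°C
5100 → 2200 m (dry descent, 9.8°C/km): ΔT = +9.8 × 2.9 = +28.42°C → T = 25.46°C

25.46°C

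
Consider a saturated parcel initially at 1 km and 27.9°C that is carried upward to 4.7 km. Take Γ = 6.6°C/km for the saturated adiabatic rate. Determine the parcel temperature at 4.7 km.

1000–4700 m, saturated adiabatic: Δz = 3.7 km ⇒ ΔT = -24.42°C; T = 3.48°C

3.48°C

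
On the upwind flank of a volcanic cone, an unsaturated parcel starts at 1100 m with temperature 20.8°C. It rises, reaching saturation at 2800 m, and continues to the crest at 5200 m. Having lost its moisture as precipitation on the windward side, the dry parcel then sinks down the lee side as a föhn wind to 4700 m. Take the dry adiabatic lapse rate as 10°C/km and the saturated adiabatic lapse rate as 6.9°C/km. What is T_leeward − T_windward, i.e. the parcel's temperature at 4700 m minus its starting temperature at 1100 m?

From 1100 m to 2800 m (dry): cools by 10 × 1.7 = 17°C, giving 3.8°C.
From 2800 m to 5200 m (saturated): cools by 6.9 × 2.4 = 16.56°C, giving -12.76°C.
From 5200 m to 4700 m (dry descent): warms by 10 × 0.5 = 5°C, giving -7.76°C.
Net change vs windward start: -7.76 − 20.8 = -28.56°C

-28.56°C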